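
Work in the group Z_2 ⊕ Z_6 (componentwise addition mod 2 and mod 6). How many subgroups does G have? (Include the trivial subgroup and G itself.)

10

|G| = 12, so by Lagrange every subgroup order divides 12. Divisors: 1, 2, 3, 4, 6, 12.
Subgroups by order — order 1: 1; order 2: 3; order 3: 1; order 4: 1; order 6: 3; order 12: 1.
Total: 1 + 3 + 1 + 1 + 3 + 1 = 10.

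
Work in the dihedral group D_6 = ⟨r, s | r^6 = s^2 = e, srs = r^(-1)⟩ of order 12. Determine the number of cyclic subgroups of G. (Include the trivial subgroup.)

10

Group the elements of G by the cyclic subgroup they generate; each cyclic subgroup of order d accounts for φ(d) elements.
Cyclic subgroups by order — order 1: 1; order 2: 7; order 3: 1; order 6: 1.
Total: 10.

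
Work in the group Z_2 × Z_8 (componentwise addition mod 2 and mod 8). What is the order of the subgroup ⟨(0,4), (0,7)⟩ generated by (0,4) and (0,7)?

|⟨(0,4)⟩| = 2 and |⟨(0,7)⟩| = 8, so |H| is a multiple of lcm(2, 8) = 8 and divides |G| = 16.
Closing under the operation: H = {(0,0), (0,1), (0,2), (0,3), (0,4), (0,5), (0,6), (0,7)}, so |H| = 8.

8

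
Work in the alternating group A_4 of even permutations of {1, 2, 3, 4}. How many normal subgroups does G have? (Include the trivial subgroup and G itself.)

3

G has 10 subgroups. Checking conjugation-invariance by order — order 1: 1/1 normal; order 2: 0/3 normal; order 3: 0/4 normal; order 4: 1/1 normal; order 12: 1/1 normal.
Total normal subgroups: 3.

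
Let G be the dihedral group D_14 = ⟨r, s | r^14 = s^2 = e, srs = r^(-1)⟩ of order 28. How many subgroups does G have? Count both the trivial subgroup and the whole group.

|G| = 28, so by Lagrange every subgroup order divides 28. Divisors: 1, 2, 4, 7, 14, 28.
Subgroups by order — order 1: 1; order 2: 15; order 4: 7; order 7: 1; order 14: 3; order 28: 1.
Total: 1 + 15 + 7 + 1 + 3 + 1 = 28.

28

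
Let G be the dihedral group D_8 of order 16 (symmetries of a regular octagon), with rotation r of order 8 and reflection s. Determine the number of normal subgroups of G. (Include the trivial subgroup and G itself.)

7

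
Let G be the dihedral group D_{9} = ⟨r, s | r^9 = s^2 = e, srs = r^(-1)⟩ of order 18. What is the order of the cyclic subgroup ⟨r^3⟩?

3

Computing powers of r^3: the smallest k with (r^3)^k = e is k = 3.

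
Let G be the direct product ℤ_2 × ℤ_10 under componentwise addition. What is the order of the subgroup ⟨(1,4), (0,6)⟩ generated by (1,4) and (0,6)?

10

|⟨(1,4)⟩| = 10 and |⟨(0,6)⟩| = 5, so |H| is a multiple of lcm(10, 5) = 10 and divides |G| = 20.
Closing under the operation: H = {(0,0), (0,2), (0,4), (0,6), (0,8), (1,0), (1,2), (1,4), (1,6), (1,8)}, so |H| = 10.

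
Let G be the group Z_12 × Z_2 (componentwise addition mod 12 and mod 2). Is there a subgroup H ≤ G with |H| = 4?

4 | 24. A subgroup of order 4 is {(0,0), (0,1), (6,0), (6,1)}.

Yes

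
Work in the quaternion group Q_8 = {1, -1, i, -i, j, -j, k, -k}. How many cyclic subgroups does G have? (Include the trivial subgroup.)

5

A cyclic subgroup of order d is generated by each of its φ(d) elements of order d, so the cyclic subgroups of order d number (#elements of order d)/φ(d).
Cyclic subgroups by order — order 1: 1; order 2: 1; order 4: 3.
Total: 5.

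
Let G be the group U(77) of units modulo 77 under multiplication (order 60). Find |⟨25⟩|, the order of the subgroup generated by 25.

15

Compute successive powers of 25 mod 77: 25, 9, 71, 4, 23, 36, 53, 16, …; 25^15 ≡ 1 (mod 77).
So |⟨25⟩| = 15.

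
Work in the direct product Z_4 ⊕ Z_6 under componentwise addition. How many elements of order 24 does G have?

An element (a,b) has order lcm(ord(a), ord(b)); count pairs with lcm equal to 24.
Enumerating gives 0 such elements.

0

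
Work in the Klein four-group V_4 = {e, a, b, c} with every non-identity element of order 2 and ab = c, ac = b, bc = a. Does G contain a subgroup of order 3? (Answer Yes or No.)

3 does not divide |G| = 4, so by Lagrange no subgroup of order 3 exists.

No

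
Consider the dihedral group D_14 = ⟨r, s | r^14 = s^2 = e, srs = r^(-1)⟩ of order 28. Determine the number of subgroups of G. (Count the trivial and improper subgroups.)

28

|G| = 28, so by Lagrange every subgroup order divides 28. Divisors: 1, 2, 4, 7, 14, 28.
Subgroups by order — order 1: 1; order 2: 15; order 4: 7; order 7: 1; order 14: 3; order 28: 1.
Total: 1 + 15 + 7 + 1 + 3 + 1 = 28.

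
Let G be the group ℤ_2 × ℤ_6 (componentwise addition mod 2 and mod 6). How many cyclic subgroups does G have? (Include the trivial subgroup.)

Each element a generates a cyclic subgroup ⟨a⟩; distinct elements may generate the same one (a cyclic group of order d has φ(d) generators).
Cyclic subgroups by order — order 1: 1; order 2: 3; order 3: 1; order 6: 3.
Total: 8.

8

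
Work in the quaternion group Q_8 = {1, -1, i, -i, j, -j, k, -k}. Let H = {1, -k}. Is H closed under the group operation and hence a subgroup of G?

No

-k ∈ H but its inverse k ∉ H, so H is not a subgroup.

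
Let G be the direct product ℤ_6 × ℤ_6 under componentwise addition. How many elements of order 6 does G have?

24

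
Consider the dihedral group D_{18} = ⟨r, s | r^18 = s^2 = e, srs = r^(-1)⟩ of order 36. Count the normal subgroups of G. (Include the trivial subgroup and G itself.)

G has 45 subgroups. Checking conjugation-invariance by order — order 1: 1/1 normal; order 2: 1/19 normal; order 3: 1/1 normal; order 4: 0/9 normal; order 6: 1/7 normal; order 9: 1/1 normal; order 12: 0/3 normal; order 18: 3/3 normal; order 36: 1/1 normal.
Total normal subgroups: 9.

9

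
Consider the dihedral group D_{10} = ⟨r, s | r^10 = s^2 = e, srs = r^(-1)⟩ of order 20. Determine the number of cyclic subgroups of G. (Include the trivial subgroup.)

A cyclic subgroup of order d is generated by each of its φ(d) elements of order d, so the cyclic subgroups of order d number (#elements of order d)/φ(d).
Cyclic subgroups by order — order 1: 1; order 2: 11; order 5: 1; order 10: 1.
Total: 14.

14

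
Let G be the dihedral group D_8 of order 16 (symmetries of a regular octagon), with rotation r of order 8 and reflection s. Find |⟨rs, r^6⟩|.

8

|⟨rs⟩| = 2 and |⟨r^6⟩| = 4, so |H| is a multiple of lcm(2, 4) = 4 and divides |G| = 16.
Closing under the operation: H = {e, r^2, r^4, r^6, rs, r^3s, r^5s, r^7s}, so |H| = 8.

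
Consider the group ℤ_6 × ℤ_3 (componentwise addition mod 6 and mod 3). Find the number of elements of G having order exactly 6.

8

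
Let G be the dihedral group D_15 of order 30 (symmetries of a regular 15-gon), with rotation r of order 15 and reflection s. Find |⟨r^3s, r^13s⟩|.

|⟨r^3s⟩| = 2 and |⟨r^13s⟩| = 2, so |H| is a multiple of lcm(2, 2) = 2 and divides |G| = 30.
Closing under the operation: H = {e, r^5, r^10, r^3s, r^8s, r^13s}, so |H| = 6.

6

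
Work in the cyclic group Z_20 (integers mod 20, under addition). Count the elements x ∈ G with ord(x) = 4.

In a cyclic group of order 20, the number of elements of order d (for d | 20) is φ(d).
φ(4) = 2.

2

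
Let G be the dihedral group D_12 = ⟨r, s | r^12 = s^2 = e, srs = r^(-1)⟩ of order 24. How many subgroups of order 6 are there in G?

5

|G| = 24 and 6 | 24, so subgroups of order 6 are possible by Lagrange.
The subgroups of order 6 are: {e, r^2, r^4, r^6, r^8, r^10}; {e, r^4, r^8, r^2s, r^6s, r^10s}; {e, r^4, r^8, r^3s, r^7s, r^11s}; {e, r^4, r^8, s, r^4s, r^8s}; … (5 in all).
So G has 5 subgroups of order 6.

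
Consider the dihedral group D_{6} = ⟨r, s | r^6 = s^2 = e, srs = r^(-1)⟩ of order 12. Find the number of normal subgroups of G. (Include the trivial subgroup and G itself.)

7

G has 16 subgroups. Checking conjugation-invariance by order — order 1: 1/1 normal; order 2: 1/7 normal; order 3: 1/1 normal; order 4: 0/3 normal; order 6: 3/3 normal; order 12: 1/1 normal.
Total normal subgroups: 7.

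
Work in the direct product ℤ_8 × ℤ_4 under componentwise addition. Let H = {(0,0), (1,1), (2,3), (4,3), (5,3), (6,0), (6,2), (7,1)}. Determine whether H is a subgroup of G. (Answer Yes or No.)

(2,3) ∈ H but its inverse (6,1) ∉ H, so H is not a subgroup.

No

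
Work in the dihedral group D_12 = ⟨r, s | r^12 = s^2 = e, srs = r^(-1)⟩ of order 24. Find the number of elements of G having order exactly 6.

2

The elements of order 6 are: r^2, r^10.
That's 2.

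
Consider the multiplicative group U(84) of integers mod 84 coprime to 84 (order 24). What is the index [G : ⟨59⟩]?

|⟨59⟩| = 6 and |G| = 24.
By Lagrange, [G : H] = |G|/|H| = 24/6 = 4.

4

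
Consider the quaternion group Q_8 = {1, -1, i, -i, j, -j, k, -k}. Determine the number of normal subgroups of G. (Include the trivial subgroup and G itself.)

G has 6 subgroups. Checking conjugation-invariance by order — order 1: 1/1 normal; order 2: 1/1 normal; order 4: 3/3 normal; order 8: 1/1 normal.
Total normal subgroups: 6.

6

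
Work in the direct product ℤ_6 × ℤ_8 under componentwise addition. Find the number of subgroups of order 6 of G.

3

|G| = 48 and 6 | 48, so subgroups of order 6 are possible by Lagrange.
The subgroups of order 6 are: {(0,0), (0,4), (2,0), (2,4), (4,0), (4,4)}; {(0,0), (1,0), (2,0), (3,0), (4,0), (5,0)}; {(0,0), (1,4), (2,0), (3,4), (4,0), (5,4)}.
So G has 3 subgroups of order 6.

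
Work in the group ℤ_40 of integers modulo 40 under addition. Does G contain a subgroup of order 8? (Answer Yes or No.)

8 | 40. A subgroup of order 8 is {0, 5, 10, 15, 20, 25, 30, 35}.

Yes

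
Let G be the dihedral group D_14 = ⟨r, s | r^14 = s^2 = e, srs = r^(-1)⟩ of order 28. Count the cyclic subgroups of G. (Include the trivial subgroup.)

18

A cyclic subgroup of order d is generated by each of its φ(d) elements of order d, so the cyclic subgroups of order d number (#elements of order d)/φ(d).
Cyclic subgroups by order — order 1: 1; order 2: 15; order 7: 1; order 14: 1.
Total: 18.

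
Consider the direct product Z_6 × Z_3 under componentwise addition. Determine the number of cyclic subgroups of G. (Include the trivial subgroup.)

10

A cyclic subgroup of order d is generated by each of its φ(d) elements of order d, so the cyclic subgroups of order d number (#elements of order d)/φ(d).
Cyclic subgroups by order — order 1: 1; order 2: 1; order 3: 4; order 6: 4.
Total: 10.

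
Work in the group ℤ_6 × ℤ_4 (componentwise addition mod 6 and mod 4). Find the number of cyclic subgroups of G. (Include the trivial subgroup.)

12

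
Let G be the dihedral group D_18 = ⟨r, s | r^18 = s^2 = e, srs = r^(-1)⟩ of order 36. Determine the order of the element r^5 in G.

18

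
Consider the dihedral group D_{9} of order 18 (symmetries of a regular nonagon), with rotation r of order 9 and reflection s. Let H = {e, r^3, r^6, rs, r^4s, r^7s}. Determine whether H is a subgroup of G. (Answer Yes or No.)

Yes

|H| = 6 divides |G| = 18, consistent with Lagrange.
H contains the identity, every element's inverse is in H, and H is closed under ·: it is a subgroup.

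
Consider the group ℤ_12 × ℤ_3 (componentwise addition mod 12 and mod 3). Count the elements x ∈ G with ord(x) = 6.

An element (a,b) has order lcm(ord(a), ord(b)); count pairs with lcm equal to 6.
Enumerating gives 8 such elements.

8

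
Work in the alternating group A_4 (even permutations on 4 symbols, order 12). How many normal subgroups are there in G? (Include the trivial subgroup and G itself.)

3

G has 10 subgroups. Checking conjugation-invariance by order — order 1: 1/1 normal; order 2: 0/3 normal; order 3: 0/4 normal; order 4: 1/1 normal; order 12: 1/1 normal.
Total normal subgroups: 3.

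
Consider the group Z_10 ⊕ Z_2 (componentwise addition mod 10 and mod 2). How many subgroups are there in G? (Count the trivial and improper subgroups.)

|G| = 20, so by Lagrange every subgroup order divides 20. Divisors: 1, 2, 4, 5, 10, 20.
Subgroups by order — order 1: 1; order 2: 3; order 4: 1; order 5: 1; order 10: 3; order 20: 1.
Total: 1 + 3 + 1 + 1 + 3 + 1 = 10.

10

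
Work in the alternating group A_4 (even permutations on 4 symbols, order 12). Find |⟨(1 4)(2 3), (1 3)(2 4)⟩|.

4

|⟨(1 4)(2 3)⟩| = 2 and |⟨(1 3)(2 4)⟩| = 2, so |H| is a multiple of lcm(2, 2) = 2 and divides |G| = 12.
Closing under the operation: H = {e, (1 2)(3 4), (1 3)(2 4), (1 4)(2 3)}, so |H| = 4.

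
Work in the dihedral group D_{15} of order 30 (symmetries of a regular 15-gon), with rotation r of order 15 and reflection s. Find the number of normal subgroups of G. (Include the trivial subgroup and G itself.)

G has 28 subgroups. Checking conjugation-invariance by order — order 1: 1/1 normal; order 2: 0/15 normal; order 3: 1/1 normal; order 5: 1/1 normal; order 6: 0/5 normal; order 10: 0/3 normal; order 15: 1/1 normal; order 30: 1/1 normal.
Total normal subgroups: 5.

5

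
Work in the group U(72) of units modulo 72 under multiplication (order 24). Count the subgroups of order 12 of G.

7

|G| = 24 and 12 | 24, so subgroups of order 12 are possible by Lagrange.
The subgroups of order 12 are: {1, 11, 13, 23, 25, 35, 37, 47, 49, 59, 61, 71}; {1, 11, 17, 19, 25, 35, 41, 43, 49, 59, 65, 67}; {1, 5, 7, 11, 25, 29, 31, 35, 49, 53, 55, 59}; {1, 5, 13, 17, 25, 29, 37, 41, 49, 53, 61, 65}; … (7 in all).
So G has 7 subgroups of order 12.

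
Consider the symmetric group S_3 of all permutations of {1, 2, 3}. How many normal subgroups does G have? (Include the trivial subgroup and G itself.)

3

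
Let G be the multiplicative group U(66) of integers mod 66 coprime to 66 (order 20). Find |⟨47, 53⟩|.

10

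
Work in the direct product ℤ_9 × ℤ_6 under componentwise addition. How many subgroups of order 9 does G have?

4

|G| = 54 and 9 | 54, so subgroups of order 9 are possible by Lagrange.
The subgroups of order 9 are: {(0,0), (0,2), (0,4), (3,0), (3,2), (3,4), (6,0), (6,2), (6,4)}; {(0,0), (1,0), (2,0), (3,0), (4,0), (5,0), (6,0), (7,0), (8,0)}; {(0,0), (1,2), (2,4), (3,0), (4,2), (5,4), (6,0), (7,2), (8,4)}; {(0,0), (1,4), (2,2), (3,0), (4,4), (5,2), (6,0), (7,4), (8,2)}.
So G has 4 subgroups of order 9.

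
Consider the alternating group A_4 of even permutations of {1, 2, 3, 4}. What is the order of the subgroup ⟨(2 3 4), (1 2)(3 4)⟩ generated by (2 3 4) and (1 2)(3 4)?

|⟨(2 3 4)⟩| = 3 and |⟨(1 2)(3 4)⟩| = 2, so |H| is a multiple of lcm(3, 2) = 6 and divides |G| = 12.
Closing {(2 3 4), (1 2)(3 4)} under the group operation gives all of G, so |H| = 12.

12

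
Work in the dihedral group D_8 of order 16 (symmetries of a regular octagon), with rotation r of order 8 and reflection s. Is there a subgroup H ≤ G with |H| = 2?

Yes

2 | 16. A subgroup of order 2 is {e, r^2s}.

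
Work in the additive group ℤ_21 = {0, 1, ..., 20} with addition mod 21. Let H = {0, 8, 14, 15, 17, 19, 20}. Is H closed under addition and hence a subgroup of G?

No

17 ∈ H but its inverse 4 ∉ H, so H is not a subgroup.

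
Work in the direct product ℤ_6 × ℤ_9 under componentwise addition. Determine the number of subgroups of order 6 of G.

|G| = 54 and 6 | 54, so subgroups of order 6 are possible by Lagrange.
The subgroups of order 6 are: {(0,0), (0,3), (0,6), (3,0), (3,3), (3,6)}; {(0,0), (1,0), (2,0), (3,0), (4,0), (5,0)}; {(0,0), (1,3), (2,6), (3,0), (4,3), (5,6)}; {(0,0), (1,6), (2,3), (3,0), (4,6), (5,3)}.
So G has 4 subgroups of order 6.

4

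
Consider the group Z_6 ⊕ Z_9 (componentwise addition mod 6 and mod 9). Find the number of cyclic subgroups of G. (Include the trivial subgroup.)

16

A cyclic subgroup of order d is generated by each of its φ(d) elements of order d, so the cyclic subgroups of order d number (#elements of order d)/φ(d).
Cyclic subgroups by order — order 1: 1; order 2: 1; order 3: 4; order 6: 4; order 9: 3; order 18: 3.
Total: 16.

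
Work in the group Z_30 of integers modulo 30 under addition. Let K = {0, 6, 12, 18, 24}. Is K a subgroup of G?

Yes

|K| = 5 divides |G| = 30, consistent with Lagrange.
K contains the identity, every element's inverse is in K, and K is closed under +: it is a subgroup.
In fact K = ⟨18⟩.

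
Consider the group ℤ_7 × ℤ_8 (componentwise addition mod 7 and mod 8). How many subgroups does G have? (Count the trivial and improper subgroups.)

8

|G| = 56, so by Lagrange every subgroup order divides 56. Divisors: 1, 2, 4, 7, 8, 14, 28, 56.
Subgroups by order — order 1: 1; order 2: 1; order 4: 1; order 7: 1; order 8: 1; order 14: 1; order 28: 1; order 56: 1.
Total: 1 + 1 + 1 + 1 + 1 + 1 + 1 + 1 = 8.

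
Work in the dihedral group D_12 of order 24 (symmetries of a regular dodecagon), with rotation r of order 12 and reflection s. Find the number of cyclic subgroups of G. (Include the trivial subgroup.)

A cyclic subgroup of order d is generated by each of its φ(d) elements of order d, so the cyclic subgroups of order d number (#elements of order d)/φ(d).
Cyclic subgroups by order — order 1: 1; order 2: 13; order 3: 1; order 4: 1; order 6: 1; order 12: 1.
Total: 18.

18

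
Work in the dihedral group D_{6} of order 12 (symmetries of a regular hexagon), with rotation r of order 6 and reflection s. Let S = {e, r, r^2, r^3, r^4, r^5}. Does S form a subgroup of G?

|S| = 6 divides |G| = 12, consistent with Lagrange.
S contains the identity, every element's inverse is in S, and S is closed under ·: it is a subgroup.
In fact S = ⟨r^5⟩.

Yes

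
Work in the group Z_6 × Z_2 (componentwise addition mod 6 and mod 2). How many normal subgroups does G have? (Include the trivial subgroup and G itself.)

G is abelian, so every subgroup is normal.
G has 10 subgroups in total, hence 10 normal subgroups.

10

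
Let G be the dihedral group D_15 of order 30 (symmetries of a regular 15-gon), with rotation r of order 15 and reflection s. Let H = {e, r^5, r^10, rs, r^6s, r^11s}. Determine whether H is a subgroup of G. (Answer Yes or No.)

|H| = 6 divides |G| = 30, consistent with Lagrange.
H contains the identity, every element's inverse is in H, and H is closed under ·: it is a subgroup.

Yes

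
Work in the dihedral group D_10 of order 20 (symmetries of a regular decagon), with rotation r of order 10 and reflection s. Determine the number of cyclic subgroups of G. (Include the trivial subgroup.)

A cyclic subgroup of order d is generated by each of its φ(d) elements of order d, so the cyclic subgroups of order d number (#elements of order d)/φ(d).
Cyclic subgroups by order — order 1: 1; order 2: 11; order 5: 1; order 10: 1.
Total: 14.

14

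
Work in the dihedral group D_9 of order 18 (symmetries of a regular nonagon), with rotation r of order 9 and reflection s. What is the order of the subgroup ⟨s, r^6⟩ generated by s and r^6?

|⟨s⟩| = 2 and |⟨r^6⟩| = 3, so |H| is a multiple of lcm(2, 3) = 6 and divides |G| = 18.
Closing under the operation: H = {e, r^3, r^6, s, r^3s, r^6s}, so |H| = 6.

6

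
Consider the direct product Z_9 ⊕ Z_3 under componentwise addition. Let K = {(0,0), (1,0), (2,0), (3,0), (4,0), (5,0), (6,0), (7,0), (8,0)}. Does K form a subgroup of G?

Yes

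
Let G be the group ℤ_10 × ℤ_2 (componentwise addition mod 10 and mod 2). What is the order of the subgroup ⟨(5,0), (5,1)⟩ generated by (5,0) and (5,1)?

4

|⟨(5,0)⟩| = 2 and |⟨(5,1)⟩| = 2, so |H| is a multiple of lcm(2, 2) = 2 and divides |G| = 20.
Closing under the operation: H = {(0,0), (0,1), (5,0), (5,1)}, so |H| = 4.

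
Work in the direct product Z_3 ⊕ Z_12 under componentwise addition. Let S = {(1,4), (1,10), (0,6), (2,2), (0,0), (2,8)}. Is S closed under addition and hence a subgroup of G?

Yes

|S| = 6 divides |G| = 36, consistent with Lagrange.
S contains the identity, every element's inverse is in S, and S is closed under +: it is a subgroup.
In fact S = ⟨(2,2)⟩.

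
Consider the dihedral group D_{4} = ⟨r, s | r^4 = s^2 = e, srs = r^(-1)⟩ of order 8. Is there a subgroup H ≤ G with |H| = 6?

No

6 does not divide |G| = 8, so by Lagrange no subgroup of order 6 exists.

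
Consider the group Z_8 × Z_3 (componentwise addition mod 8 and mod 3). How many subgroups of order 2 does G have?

|G| = 24 and 2 | 24, so subgroups of order 2 are possible by Lagrange.
The subgroups of order 2 are: {(0,0), (4,0)}.
So G has 1 subgroup of order 2.

1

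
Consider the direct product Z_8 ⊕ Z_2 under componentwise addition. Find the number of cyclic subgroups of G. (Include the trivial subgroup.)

A cyclic subgroup of order d is generated by each of its φ(d) elements of order d, so the cyclic subgroups of order d number (#elements of order d)/φ(d).
Cyclic subgroups by order — order 1: 1; order 2: 3; order 4: 2; order 8: 2.
Total: 8.

8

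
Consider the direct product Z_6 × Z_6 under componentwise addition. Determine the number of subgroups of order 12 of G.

|G| = 36 and 12 | 36, so subgroups of order 12 are possible by Lagrange.
The subgroups of order 12 are: {(0,0), (0,1), (0,2), (0,3), (0,4), (0,5), (3,0), (3,1), (3,2), (3,3), (3,4), (3,5)}; {(0,0), (0,3), (1,0), (1,3), (2,0), (2,3), (3,0), (3,3), (4,0), (4,3), (5,0), (5,3)}; {(0,0), (0,3), (1,1), (1,4), (2,2), (2,5), (3,0), (3,3), (4,1), (4,4), (5,2), (5,5)}; {(0,0), (0,3), (1,2), (1,5), (2,1), (2,4), (3,0), (3,3), (4,2), (4,5), (5,1), (5,4)}.
So G has 4 subgroups of order 12.

4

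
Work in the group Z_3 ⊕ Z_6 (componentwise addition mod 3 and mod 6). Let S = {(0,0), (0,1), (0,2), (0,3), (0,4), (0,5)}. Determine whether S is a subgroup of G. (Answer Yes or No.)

|S| = 6 divides |G| = 18, consistent with Lagrange.
S contains the identity, every element's inverse is in S, and S is closed under +: it is a subgroup.
In fact S = ⟨(0,1)⟩.

Yes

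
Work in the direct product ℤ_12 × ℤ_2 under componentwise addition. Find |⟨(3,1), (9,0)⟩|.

|⟨(3,1)⟩| = 4 and |⟨(9,0)⟩| = 4, so |H| is a multiple of lcm(4, 4) = 4 and divides |G| = 24.
Closing under the operation: H = {(0,0), (0,1), (3,0), (3,1), (6,0), (6,1), (9,0), (9,1)}, so |H| = 8.

8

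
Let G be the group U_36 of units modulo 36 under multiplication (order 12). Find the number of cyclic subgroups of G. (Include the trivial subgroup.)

8

A cyclic subgroup of order d is generated by each of its φ(d) elements of order d, so the cyclic subgroups of order d number (#elements of order d)/φ(d).
Cyclic subgroups by order — order 1: 1; order 2: 3; order 3: 1; order 6: 3.
Total: 8.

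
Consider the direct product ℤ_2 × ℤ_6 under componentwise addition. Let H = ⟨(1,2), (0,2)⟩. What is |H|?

6

|⟨(1,2)⟩| = 6 and |⟨(0,2)⟩| = 3, so |H| is a multiple of lcm(6, 3) = 6 and divides |G| = 12.
Closing under the operation: H = {(0,0), (0,2), (0,4), (1,0), (1,2), (1,4)}, so |H| = 6.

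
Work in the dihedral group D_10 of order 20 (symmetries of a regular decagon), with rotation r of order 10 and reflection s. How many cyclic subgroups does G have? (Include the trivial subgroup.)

Each element a generates a cyclic subgroup ⟨a⟩; distinct elements may generate the same one (a cyclic group of order d has φ(d) generators).
Cyclic subgroups by order — order 1: 1; order 2: 11; order 5: 1; order 10: 1.
Total: 14.

14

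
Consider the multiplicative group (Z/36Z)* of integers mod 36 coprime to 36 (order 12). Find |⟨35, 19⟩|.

4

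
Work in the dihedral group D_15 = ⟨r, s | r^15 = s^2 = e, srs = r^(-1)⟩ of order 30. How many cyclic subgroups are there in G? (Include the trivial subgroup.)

19

A cyclic subgroup of order d is generated by each of its φ(d) elements of order d, so the cyclic subgroups of order d number (#elements of order d)/φ(d).
Cyclic subgroups by order — order 1: 1; order 2: 15; order 3: 1; order 5: 1; order 15: 1.
Total: 19.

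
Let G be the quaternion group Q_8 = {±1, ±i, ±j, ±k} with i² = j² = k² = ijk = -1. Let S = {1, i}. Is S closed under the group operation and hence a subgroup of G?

No

i ∈ S but its inverse -i ∉ S, so S is not a subgroup.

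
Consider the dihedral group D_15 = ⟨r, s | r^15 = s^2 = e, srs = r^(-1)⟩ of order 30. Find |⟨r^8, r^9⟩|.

15

|⟨r^8⟩| = 15 and |⟨r^9⟩| = 5, so |H| is a multiple of lcm(15, 5) = 15 and divides |G| = 30.
Closing under the operation: H = {e, r, r^2, r^3, r^4, r^5, r^6, r^7, r^8, r^9, r^10, r^11, r^12, r^13, r^14}, so |H| = 15.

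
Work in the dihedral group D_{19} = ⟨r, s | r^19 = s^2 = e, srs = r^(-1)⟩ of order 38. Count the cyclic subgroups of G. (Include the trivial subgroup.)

21

A cyclic subgroup of order d is generated by each of its φ(d) elements of order d, so the cyclic subgroups of order d number (#elements of order d)/φ(d).
Cyclic subgroups by order — order 1: 1; order 2: 19; order 19: 1.
Total: 21.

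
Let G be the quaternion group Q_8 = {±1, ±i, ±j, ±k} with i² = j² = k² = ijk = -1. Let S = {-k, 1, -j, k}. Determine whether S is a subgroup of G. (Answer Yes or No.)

-j ∈ S but its inverse j ∉ S, so S is not a subgroup.

No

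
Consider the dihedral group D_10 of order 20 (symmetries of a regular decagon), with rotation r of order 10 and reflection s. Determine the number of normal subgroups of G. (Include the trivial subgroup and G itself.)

G has 22 subgroups. Checking conjugation-invariance by order — order 1: 1/1 normal; order 2: 1/11 normal; order 4: 0/5 normal; order 5: 1/1 normal; order 10: 3/3 normal; order 20: 1/1 normal.
Total normal subgroups: 7.

7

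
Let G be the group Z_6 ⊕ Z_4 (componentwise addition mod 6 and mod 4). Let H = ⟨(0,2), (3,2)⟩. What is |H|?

|⟨(0,2)⟩| = 2 and |⟨(3,2)⟩| = 2, so |H| is a multiple of lcm(2, 2) = 2 and divides |G| = 24.
Closing under the operation: H = {(0,0), (0,2), (3,0), (3,2)}, so |H| = 4.

4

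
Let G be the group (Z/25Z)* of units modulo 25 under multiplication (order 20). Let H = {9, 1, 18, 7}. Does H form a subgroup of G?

No

9 ∈ H but its inverse 14 ∉ H, so H is not a subgroup.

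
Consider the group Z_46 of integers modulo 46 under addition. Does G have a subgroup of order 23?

23 | 46. A subgroup of order 23 is {0, 2, 4, 6, 8, 10, 12, 14, 16, 18, 20, 22, 24, 26, 28, 30, 32, 34, 36, 38, 40, 42, 44}.

Yes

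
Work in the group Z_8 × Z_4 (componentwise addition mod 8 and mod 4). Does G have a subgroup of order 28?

28 does not divide |G| = 32, so by Lagrange no subgroup of order 28 exists.

No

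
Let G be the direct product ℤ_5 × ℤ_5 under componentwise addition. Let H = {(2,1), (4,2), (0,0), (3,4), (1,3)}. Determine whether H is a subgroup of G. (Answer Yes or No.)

|H| = 5 divides |G| = 25, consistent with Lagrange.
H contains the identity, every element's inverse is in H, and H is closed under +: it is a subgroup.
In fact H = ⟨(2,1)⟩.

Yes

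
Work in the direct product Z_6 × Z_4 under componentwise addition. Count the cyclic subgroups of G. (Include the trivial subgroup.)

12

Each element a generates a cyclic subgroup ⟨a⟩; distinct elements may generate the same one (a cyclic group of order d has φ(d) generators).
Cyclic subgroups by order — order 1: 1; order 2: 3; order 3: 1; order 4: 2; order 6: 3; order 12: 2.
Total: 12.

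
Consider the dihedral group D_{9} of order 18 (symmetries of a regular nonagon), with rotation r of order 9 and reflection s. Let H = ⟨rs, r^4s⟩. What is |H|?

|⟨rs⟩| = 2 and |⟨r^4s⟩| = 2, so |H| is a multiple of lcm(2, 2) = 2 and divides |G| = 18.
Closing under the operation: H = {e, r^3, r^6, rs, r^4s, r^7s}, so |H| = 6.

6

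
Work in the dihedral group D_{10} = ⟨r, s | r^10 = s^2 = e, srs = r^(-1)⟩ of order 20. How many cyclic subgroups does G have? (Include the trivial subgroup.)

14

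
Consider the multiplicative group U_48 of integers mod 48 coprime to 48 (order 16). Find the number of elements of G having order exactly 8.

No element of G has order 8 (even though 8 | 16).

0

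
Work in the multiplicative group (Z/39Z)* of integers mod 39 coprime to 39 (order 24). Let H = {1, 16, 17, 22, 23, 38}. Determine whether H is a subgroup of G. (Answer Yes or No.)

|H| = 6 divides |G| = 24, consistent with Lagrange.
H contains the identity, every element's inverse is in H, and H is closed under ·: it is a subgroup.
In fact H = ⟨17⟩.

Yes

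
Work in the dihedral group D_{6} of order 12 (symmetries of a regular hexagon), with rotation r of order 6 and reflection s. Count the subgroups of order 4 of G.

3

|G| = 12 and 4 | 12, so subgroups of order 4 are possible by Lagrange.
The subgroups of order 4 are: {e, r^3, r^2s, r^5s}; {e, r^3, s, r^3s}; {e, r^3, rs, r^4s}.
So G has 3 subgroups of order 4.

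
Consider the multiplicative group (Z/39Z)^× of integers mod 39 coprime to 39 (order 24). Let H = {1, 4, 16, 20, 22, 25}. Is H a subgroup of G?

No

4 ∈ H but its inverse 10 ∉ H, so H is not a subgroup.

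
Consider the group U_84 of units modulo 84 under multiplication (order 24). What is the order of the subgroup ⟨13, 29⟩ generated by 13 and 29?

|⟨13⟩| = 2 and |⟨29⟩| = 2, so |H| is a multiple of lcm(2, 2) = 2 and divides |G| = 24.
Closing under the operation: H = {1, 13, 29, 41}, so |H| = 4.

4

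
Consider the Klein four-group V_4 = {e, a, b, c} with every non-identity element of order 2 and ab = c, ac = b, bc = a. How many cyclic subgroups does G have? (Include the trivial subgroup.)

4

Each element a generates a cyclic subgroup ⟨a⟩; distinct elements may generate the same one (a cyclic group of order d has φ(d) generators).
Cyclic subgroups by order — order 1: 1; order 2: 3.
Total: 4.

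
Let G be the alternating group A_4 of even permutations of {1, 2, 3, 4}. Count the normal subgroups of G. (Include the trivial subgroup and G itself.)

3

G has 10 subgroups. Checking conjugation-invariance by order — order 1: 1/1 normal; order 2: 0/3 normal; order 3: 0/4 normal; order 4: 1/1 normal; order 12: 1/1 normal.
Total normal subgroups: 3.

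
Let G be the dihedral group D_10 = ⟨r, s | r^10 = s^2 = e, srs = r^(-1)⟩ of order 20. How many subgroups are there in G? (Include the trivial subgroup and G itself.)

|G| = 20, so by Lagrange every subgroup order divides 20. Divisors: 1, 2, 4, 5, 10, 20.
Subgroups by order — order 1: 1; order 2: 11; order 4: 5; order 5: 1; order 10: 3; order 20: 1.
Total: 1 + 11 + 5 + 1 + 3 + 1 = 22.

22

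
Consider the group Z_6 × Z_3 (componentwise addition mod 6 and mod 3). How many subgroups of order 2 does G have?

1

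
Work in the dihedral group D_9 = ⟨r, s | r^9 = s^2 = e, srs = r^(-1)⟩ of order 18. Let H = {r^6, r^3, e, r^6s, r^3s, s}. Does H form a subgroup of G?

Yes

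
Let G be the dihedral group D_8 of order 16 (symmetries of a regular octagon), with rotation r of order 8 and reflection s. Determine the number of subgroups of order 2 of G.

|G| = 16 and 2 | 16, so subgroups of order 2 are possible by Lagrange.
The subgroups of order 2 are: {e, r^2s}; {e, r^3s}; {e, r^4}; {e, r^4s}; … (9 in all).
So G has 9 subgroups of order 2.

9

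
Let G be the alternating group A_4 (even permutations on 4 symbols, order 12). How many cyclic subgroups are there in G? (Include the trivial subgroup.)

8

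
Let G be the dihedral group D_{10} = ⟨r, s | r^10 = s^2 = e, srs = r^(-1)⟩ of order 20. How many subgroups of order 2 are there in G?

|G| = 20 and 2 | 20, so subgroups of order 2 are possible by Lagrange.
The subgroups of order 2 are: {e, r^2s}; {e, r^3s}; {e, r^4s}; {e, r^5}; … (11 in all).
So G has 11 subgroups of order 2.

11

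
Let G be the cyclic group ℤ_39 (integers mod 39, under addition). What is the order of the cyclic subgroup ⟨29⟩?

In ℤ_39, the order of an element a is n/gcd(a, n).
gcd(29, 39) = 1, so |⟨29⟩| = 39/1 = 39.

39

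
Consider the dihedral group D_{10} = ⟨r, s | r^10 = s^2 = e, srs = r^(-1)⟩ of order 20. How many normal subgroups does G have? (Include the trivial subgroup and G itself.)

G has 22 subgroups. Checking conjugation-invariance by order — order 1: 1/1 normal; order 2: 1/11 normal; order 4: 0/5 normal; order 5: 1/1 normal; order 10: 3/3 normal; order 20: 1/1 normal.
Total normal subgroups: 7.

7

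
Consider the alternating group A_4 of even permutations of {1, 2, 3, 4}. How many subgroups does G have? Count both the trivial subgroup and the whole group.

10

|G| = 12, so by Lagrange every subgroup order divides 12. Divisors: 1, 2, 3, 4, 6, 12.
Subgroups by order — order 1: 1; order 2: 3; order 3: 4; order 4: 1; order 6: 0; order 12: 1.
Total: 1 + 3 + 4 + 1 + 0 + 1 = 10.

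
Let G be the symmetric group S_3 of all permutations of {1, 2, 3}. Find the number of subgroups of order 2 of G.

|G| = 6 and 2 | 6, so subgroups of order 2 are possible by Lagrange.
The subgroups of order 2 are: {e, (1 2)}; {e, (1 3)}; {e, (2 3)}.
So G has 3 subgroups of order 2.

3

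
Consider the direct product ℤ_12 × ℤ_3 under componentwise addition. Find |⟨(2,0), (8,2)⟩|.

|⟨(2,0)⟩| = 6 and |⟨(8,2)⟩| = 3, so |H| is a multiple of lcm(6, 3) = 6 and divides |G| = 36.
Closing under the operation: H = {(0,0), (0,1), (0,2), (2,0), (2,1), (2,2), (4,0), (4,1), (4,2), (6,0), (6,1), (6,2), (8,0), (8,1), (8,2), (10,0), (10,1), (10,2)}, so |H| = 18.

18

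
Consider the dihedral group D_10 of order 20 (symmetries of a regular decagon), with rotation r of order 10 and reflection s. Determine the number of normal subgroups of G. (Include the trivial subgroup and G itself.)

G has 22 subgroups. Checking conjugation-invariance by order — order 1: 1/1 normal; order 2: 1/11 normal; order 4: 0/5 normal; order 5: 1/1 normal; order 10: 3/3 normal; order 20: 1/1 normal.
Total normal subgroups: 7.

7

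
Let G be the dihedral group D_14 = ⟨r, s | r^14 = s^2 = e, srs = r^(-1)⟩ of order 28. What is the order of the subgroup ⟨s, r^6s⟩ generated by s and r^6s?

14

|⟨s⟩| = 2 and |⟨r^6s⟩| = 2, so |H| is a multiple of lcm(2, 2) = 2 and divides |G| = 28.
Closing under the operation: H = {e, r^2, r^4, r^6, r^8, r^10, r^12, s, r^2s, r^4s, r^6s, r^8s, r^10s, r^12s}, so |H| = 14.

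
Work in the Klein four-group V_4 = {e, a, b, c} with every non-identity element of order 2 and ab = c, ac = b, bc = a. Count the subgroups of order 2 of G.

|G| = 4 and 2 | 4, so subgroups of order 2 are possible by Lagrange.
The subgroups of order 2 are: {e, a}; {e, b}; {e, c}.
So G has 3 subgroups of order 2.

3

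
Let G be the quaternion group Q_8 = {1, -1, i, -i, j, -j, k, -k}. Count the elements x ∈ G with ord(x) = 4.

6

The elements of order 4 are: i, -i, j, -j, k, -k.
That's 6.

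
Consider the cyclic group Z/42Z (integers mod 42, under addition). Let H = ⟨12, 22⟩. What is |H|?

|⟨12⟩| = 7 and |⟨22⟩| = 21, so |H| is a multiple of lcm(7, 21) = 21 and divides |G| = 42.
Closing under the operation: H = {0, 2, 4, 6, 8, 10, 12, 14, 16, 18, 20, 22, 24, 26, 28, 30, 32, 34, 36, 38, 40}, so |H| = 21.

21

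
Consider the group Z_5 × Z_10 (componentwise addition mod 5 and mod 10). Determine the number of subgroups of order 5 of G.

6

|G| = 50 and 5 | 50, so subgroups of order 5 are possible by Lagrange.
The subgroups of order 5 are: {(0,0), (0,2), (0,4), (0,6), (0,8)}; {(0,0), (1,0), (2,0), (3,0), (4,0)}; {(0,0), (1,2), (2,4), (3,6), (4,8)}; {(0,0), (1,4), (2,8), (3,2), (4,6)}; … (6 in all).
So G has 6 subgroups of order 5.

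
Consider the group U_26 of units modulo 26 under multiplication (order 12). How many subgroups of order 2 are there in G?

|G| = 12 and 2 | 12, so subgroups of order 2 are possible by Lagrange.
The subgroups of order 2 are: {1, 25}.
So G has 1 subgroup of order 2.

1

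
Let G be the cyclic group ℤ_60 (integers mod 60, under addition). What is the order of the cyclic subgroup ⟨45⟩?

In ℤ_60, the order of an element a is n/gcd(a, n).
gcd(45, 60) = 15, so |⟨45⟩| = 60/15 = 4.

4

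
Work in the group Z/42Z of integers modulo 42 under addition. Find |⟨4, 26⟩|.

|⟨4⟩| = 21 and |⟨26⟩| = 21, so |H| is a multiple of lcm(21, 21) = 21 and divides |G| = 42.
Closing under the operation: H = {0, 2, 4, 6, 8, 10, 12, 14, 16, 18, 20, 22, 24, 26, 28, 30, 32, 34, 36, 38, 40}, so |H| = 21.

21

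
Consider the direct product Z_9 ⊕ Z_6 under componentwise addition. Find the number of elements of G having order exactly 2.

1

An element (a,b) has order lcm(ord(a), ord(b)); count pairs with lcm equal to 2.
Enumerating gives 1 such elements.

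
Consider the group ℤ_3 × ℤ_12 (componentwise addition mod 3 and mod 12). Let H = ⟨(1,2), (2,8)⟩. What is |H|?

|⟨(1,2)⟩| = 6 and |⟨(2,8)⟩| = 3, so |H| is a multiple of lcm(6, 3) = 6 and divides |G| = 36.
Closing under the operation: H = {(0,0), (0,2), (0,4), (0,6), (0,8), (0,10), (1,0), (1,2), (1,4), (1,6), (1,8), (1,10), (2,0), (2,2), (2,4), (2,6), (2,8), (2,10)}, so |H| = 18.

18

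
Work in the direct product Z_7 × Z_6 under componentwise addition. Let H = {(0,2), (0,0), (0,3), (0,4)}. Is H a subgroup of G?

No

|H| = 4 does not divide |G| = 42, so by Lagrange H is not a subgroup.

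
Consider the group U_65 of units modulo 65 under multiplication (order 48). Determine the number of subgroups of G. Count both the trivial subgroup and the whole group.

|G| = 48, so by Lagrange every subgroup order divides 48. Divisors: 1, 2, 3, 4, 6, 8, 12, 16, 24, 48.
Subgroups by order — order 1: 1; order 2: 3; order 3: 1; order 4: 7; order 6: 3; order 8: 3; order 12: 7; order 16: 1; order 24: 3; order 48: 1.
Total: 1 + 3 + 1 + 7 + 3 + 3 + 7 + 1 + 3 + 1 = 30.

30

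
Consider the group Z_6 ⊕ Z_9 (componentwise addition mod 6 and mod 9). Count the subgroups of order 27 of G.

1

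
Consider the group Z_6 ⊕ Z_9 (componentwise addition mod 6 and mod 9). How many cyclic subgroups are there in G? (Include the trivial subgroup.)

Each element a generates a cyclic subgroup ⟨a⟩; distinct elements may generate the same one (a cyclic group of order d has φ(d) generators).
Cyclic subgroups by order — order 1: 1; order 2: 1; order 3: 4; order 6: 4; order 9: 3; order 18: 3.
Total: 16.

16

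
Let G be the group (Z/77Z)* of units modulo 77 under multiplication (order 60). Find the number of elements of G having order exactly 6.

6

The elements of order 6 are: 10, 12, 32, 45, 54, 65.
That's 6.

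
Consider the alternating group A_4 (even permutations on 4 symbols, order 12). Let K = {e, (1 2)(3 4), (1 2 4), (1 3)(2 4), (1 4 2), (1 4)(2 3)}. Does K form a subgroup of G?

No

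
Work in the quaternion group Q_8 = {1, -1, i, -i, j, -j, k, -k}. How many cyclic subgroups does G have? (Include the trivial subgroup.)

5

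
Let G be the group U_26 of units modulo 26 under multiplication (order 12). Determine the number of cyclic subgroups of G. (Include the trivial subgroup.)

6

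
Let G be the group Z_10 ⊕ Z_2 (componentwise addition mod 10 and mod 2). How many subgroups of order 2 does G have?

3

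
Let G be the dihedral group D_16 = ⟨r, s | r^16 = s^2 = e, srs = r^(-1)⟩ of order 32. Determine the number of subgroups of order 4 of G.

9

|G| = 32 and 4 | 32, so subgroups of order 4 are possible by Lagrange.
The subgroups of order 4 are: {e, r^8, r^2s, r^10s}; {e, r^8, r^3s, r^11s}; {e, r^4, r^8, r^12}; {e, r^8, r^4s, r^12s}; … (9 in all).
So G has 9 subgroups of order 4.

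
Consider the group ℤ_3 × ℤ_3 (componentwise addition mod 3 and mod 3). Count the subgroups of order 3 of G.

|G| = 9 and 3 | 9, so subgroups of order 3 are possible by Lagrange.
The subgroups of order 3 are: {(0,0), (0,1), (0,2)}; {(0,0), (1,0), (2,0)}; {(0,0), (1,1), (2,2)}; {(0,0), (1,2), (2,1)}.
So G has 4 subgroups of order 3.

4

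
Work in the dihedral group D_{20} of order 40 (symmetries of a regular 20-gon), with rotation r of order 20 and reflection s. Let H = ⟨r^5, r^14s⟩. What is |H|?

8

|⟨r^5⟩| = 4 and |⟨r^14s⟩| = 2, so |H| is a multiple of lcm(4, 2) = 4 and divides |G| = 40.
Closing under the operation: H = {e, r^5, r^10, r^15, r^4s, r^9s, r^14s, r^19s}, so |H| = 8.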